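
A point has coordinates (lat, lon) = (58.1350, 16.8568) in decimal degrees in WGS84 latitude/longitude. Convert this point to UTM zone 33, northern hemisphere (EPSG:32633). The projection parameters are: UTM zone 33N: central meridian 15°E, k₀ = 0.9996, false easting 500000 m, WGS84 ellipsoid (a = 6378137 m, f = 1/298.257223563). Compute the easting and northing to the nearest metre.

Zone 33 central meridian λ₀ = 6×33 − 183 = 15°; Δλ = +1.8568°.
Transverse Mercator on WGS84 with k₀ = 0.9996 gives E = 609332.140 m, N = 6445245.085 m.

E 609332 m, N 6445245 m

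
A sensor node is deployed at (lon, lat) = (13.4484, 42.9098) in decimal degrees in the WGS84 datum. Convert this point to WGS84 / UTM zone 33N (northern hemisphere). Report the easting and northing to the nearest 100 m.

E 373300 m, N 4752000 m

Zone 33 central meridian λ₀ = 6×33 − 183 = 15°; Δλ = -1.5516°.
Transverse Mercator on WGS84 with k₀ = 0.9996 gives E = 373345.648 m, N = 4751966.073 m.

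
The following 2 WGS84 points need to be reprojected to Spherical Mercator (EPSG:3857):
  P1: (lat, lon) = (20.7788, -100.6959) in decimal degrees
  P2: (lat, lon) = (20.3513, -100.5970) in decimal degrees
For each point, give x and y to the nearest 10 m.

Web Mercator: x = R·λ, y = R·ln tan(π/4+φ/2), R = 6378137 m.
P1 (20.7788°, -100.6959°) → (-11209416.313, 2365522.311) m.
P2 (20.3513°, -100.5970°) → (-11198406.815, 2314694.001) m.

P1: x -11209420 m, y 2365520 m; P2: x -11198410 m, y 2314690 m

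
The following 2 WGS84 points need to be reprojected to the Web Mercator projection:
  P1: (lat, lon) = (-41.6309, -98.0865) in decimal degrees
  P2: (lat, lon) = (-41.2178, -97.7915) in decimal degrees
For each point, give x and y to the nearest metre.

P1: x -10918939 m, y -5105849 m; P2: x -10886100 m, y -5044520 m

Web Mercator: x = R·λ, y = R·ln tan(π/4+φ/2), R = 6378137 m.
P1 (-41.6309°, -98.0865°) → (-10918939.234, -5105849.408) m.
P2 (-41.2178°, -97.7915°) → (-10886099.984, -5044520.387) m.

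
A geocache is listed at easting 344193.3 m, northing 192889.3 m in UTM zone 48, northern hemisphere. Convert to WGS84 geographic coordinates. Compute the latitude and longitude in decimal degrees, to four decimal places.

Zone 48N: λ₀ = 105°, k₀ = 0.9996, false easting 500000 m.
Meridian distance M = (N − FN)/k₀ = 192966.5 m.
Inverse transverse Mercator on WGS84 gives φ = 1.74459994°, λ = 103.59929975°.

lat 1.7446°, lon 103.5993°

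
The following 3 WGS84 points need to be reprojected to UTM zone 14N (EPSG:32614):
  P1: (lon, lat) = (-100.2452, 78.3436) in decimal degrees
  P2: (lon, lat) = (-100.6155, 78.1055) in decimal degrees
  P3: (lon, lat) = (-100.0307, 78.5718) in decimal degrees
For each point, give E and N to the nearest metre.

UTM zone 14N: λ₀ = -99°, k₀ = 0.9996.
P1 (78.3436°, -100.2452°) → (471916.849, 8697014.879) m.
P2 (78.1055°, -100.6155°) → (462833.835, 8670656.238) m.
P3 (78.5718°, -100.0307°) → (477202.829, 8722385.049) m.

P1: E 471917 m, N 8697015 m; P2: E 462834 m, N 8670656 m; P3: E 477203 m, N 8722385 m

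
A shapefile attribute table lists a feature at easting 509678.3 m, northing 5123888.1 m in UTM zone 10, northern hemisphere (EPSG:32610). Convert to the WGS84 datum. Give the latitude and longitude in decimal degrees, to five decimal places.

Zone 10N: λ₀ = -123°, k₀ = 0.9996, false easting 500000 m.
Meridian distance M = (N − FN)/k₀ = 5125938.5 m.
Inverse transverse Mercator on WGS84 gives φ = 46.26850043°, λ = -122.87440063°.

lat 46.26850°, lon -122.87440°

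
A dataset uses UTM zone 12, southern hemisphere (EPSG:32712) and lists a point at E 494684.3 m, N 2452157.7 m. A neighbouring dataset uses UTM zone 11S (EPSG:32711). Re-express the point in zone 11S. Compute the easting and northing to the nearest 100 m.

E 744700 m, N 2440500 m

UTM 12S → geographic: φ = -68.04460004°, λ = -111.12740059°.
UTM 11S (λ₀ = -117°) forward: E = 744720.899 m, N = 2440518.217 m.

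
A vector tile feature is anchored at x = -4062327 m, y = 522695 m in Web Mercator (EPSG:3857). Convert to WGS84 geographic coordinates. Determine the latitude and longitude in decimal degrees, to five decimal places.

lat 4.69020°, lon -36.49250°

R = 6378137 m. λ = x/R = -36.49250433°.
φ = 2·arctan(exp(y/R)) − 90° = 2·arctan(1.08540) − 90° = 4.69020213°.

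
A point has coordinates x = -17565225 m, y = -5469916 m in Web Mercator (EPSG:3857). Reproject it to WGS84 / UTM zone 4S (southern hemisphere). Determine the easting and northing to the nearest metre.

E 596876 m, N 5124207 m

Web Mercator inverse (R = 6378137 m) → φ = -44.02890249°, λ = -157.79110086°.
UTM 4S forward: E = 596875.606 m, N = 5124206.648 m.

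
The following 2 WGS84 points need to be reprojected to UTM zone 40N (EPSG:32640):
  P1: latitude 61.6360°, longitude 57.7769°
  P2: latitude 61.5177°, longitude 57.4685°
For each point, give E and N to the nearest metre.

P1: E 541176 m, N 6833877 m; P2: E 524926 m, N 6820543 m

UTM zone 40N: λ₀ = 57°, k₀ = 0.9996.
P1 (61.6360°, 57.7769°) → (541175.862, 6833876.919) m.
P2 (61.5177°, 57.4685°) → (524925.628, 6820542.920) m.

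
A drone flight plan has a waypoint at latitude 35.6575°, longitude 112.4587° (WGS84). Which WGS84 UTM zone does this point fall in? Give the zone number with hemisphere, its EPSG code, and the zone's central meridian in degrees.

UTM zone = ⌊(λ + 180)/6⌋ + 1; 112.4587° ∈ [108°, 114°) → zone 49.
Hemisphere: N (φ ≥ 0).
Central meridian λ₀ = 6×49 − 183 = 111°.
EPSG code: 32649.

Zone 49N (EPSG:32649), central meridian 111°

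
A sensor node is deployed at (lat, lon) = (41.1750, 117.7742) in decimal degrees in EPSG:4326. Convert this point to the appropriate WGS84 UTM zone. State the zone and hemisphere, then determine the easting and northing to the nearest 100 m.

Longitude 117.7742° lies in the 6° band [114°, 120°), giving zone 50; latitude is north of the equator, so 50N.
Zone 50 central meridian λ₀ = 6×50 − 183 = 117°; Δλ = +0.7742°.
Transverse Mercator on WGS84 with k₀ = 0.9996 gives E = 564939.152 m, N = 4558472.877 m.

Zone 50N: E 564900 m, N 4558500 m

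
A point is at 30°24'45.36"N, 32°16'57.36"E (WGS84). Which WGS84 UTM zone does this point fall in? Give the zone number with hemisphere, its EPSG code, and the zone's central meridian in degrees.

UTM zone = ⌊(λ + 180)/6⌋ + 1; 32.2826° ∈ [30°, 36°) → zone 36.
Hemisphere: N (φ ≥ 0).
Central meridian λ₀ = 6×36 − 183 = 33°.
EPSG code: 32636.

Zone 36N (EPSG:32636), central meridian 33°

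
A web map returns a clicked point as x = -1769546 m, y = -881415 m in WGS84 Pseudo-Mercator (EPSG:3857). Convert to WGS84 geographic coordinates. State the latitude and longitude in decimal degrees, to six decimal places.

R = 6378137 m. λ = x/R = -15.89610218°.
φ = 2·arctan(exp(y/R)) − 90° = 2·arctan(0.87093) − 90° = -7.89280354°.

lat -7.892804°, lon -15.896102°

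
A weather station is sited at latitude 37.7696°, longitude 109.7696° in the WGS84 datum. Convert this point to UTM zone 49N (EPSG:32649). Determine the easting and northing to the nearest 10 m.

Zone 49 central meridian λ₀ = 6×49 − 183 = 111°; Δλ = -1.2304°.
Transverse Mercator on WGS84 with k₀ = 0.9996 gives E = 391634.969 m, N = 4180964.881 m.

E 391630 m, N 4180960 m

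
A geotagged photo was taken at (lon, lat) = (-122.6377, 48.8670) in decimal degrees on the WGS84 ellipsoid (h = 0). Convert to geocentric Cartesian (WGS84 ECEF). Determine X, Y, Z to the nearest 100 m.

X -2267100 m, Y -3539800 m, Z 4780800 m

WGS84: a = 6378137 m, e² = 0.006694380; N(φ) = a/√(1−e²sin²φ) = 6390282.524 m.
X = (N+h)·cosφ·cosλ = -2267099.187 m; Y = (N+h)·cosφ·sinλ = -3539830.451 m; Z = (N(1−e²)+h)·sinφ = 4780842.212 m.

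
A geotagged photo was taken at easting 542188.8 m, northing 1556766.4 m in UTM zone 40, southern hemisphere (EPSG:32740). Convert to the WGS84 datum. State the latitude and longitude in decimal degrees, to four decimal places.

lat -76.0671°, lon 58.5698°

Zone 40S: λ₀ = 57°, k₀ = 0.9996, false easting 500000 m, false northing 10000000 m.
Meridian distance M = (N − FN)/k₀ = -8446612.2 m.
Inverse transverse Mercator on WGS84 gives φ = -76.06709991°, λ = 58.56979837°.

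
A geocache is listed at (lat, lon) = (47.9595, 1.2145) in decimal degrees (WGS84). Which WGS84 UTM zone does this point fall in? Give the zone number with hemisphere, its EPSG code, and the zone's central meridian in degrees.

UTM zone = ⌊(λ + 180)/6⌋ + 1; 1.2145° ∈ [0°, 6°) → zone 31.
Hemisphere: N (φ ≥ 0).
Central meridian λ₀ = 6×31 − 183 = 3°.
EPSG code: 32631.

Zone 31N (EPSG:32631), central meridian 3°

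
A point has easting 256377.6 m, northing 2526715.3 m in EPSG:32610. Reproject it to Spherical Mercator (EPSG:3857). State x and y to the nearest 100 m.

x -13956500 m, y 2611500 m

Unproject from UTM 10N (λ₀ = -123°) → φ = 22.83050013°, λ = -125.37380016°.
Web Mercator (R = 6378137 m): x = -13956547.593 m, y = 2611533.325 m.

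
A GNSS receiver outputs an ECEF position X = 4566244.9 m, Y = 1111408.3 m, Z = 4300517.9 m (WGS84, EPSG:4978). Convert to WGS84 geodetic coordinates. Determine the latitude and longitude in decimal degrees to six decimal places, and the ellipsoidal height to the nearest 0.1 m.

λ = atan2(Y, X) = 13.67960052°; p = √(X²+Y²) = 4699555.4 m.
Bowring's method on WGS84 (a = 6378137 m, b = 6356752.314 m) gives φ = 42.65299965°, h = 1900.701 m.

lat 42.653000°, lon 13.679601°, h 1900.7 m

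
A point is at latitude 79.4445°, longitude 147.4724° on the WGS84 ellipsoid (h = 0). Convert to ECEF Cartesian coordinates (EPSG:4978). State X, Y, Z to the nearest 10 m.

WGS84: a = 6378137 m, e² = 0.006694380; N(φ) = a/√(1−e²sin²φ) = 6398870.074 m.
X = (N+h)·cosφ·cosλ = -988316.089 m; Y = (N+h)·cosφ·sinλ = 630296.299 m; Z = (N(1−e²)+h)·sinφ = 6248476.312 m.

X -988320 m, Y 630300 m, Z 6248480 m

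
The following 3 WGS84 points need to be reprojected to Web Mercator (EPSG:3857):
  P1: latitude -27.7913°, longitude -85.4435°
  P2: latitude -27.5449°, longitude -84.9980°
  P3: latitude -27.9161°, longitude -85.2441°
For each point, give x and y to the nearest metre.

P1: x -9511527 m, y -3222687 m; P2: x -9461934 m, y -3191716 m; P3: x -9489330 m, y -3238400 m

Web Mercator: x = R·λ, y = R·ln tan(π/4+φ/2), R = 6378137 m.
P1 (-27.7913°, -85.4435°) → (-9511526.912, -3222686.884) m.
P2 (-27.5449°, -84.9980°) → (-9461934.078, -3191716.315) m.
P3 (-27.9161°, -85.2441°) → (-9489329.805, -3238400.031) m.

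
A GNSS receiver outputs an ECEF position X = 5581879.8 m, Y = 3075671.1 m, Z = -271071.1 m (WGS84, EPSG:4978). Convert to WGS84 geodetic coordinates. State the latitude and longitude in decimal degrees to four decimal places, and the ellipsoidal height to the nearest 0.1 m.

lat -2.4519°, lon 28.8552°, h 821.3 m

λ = atan2(Y, X) = 28.85519992°; p = √(X²+Y²) = 6373157.4 m.
Bowring's method on WGS84 (a = 6378137 m, b = 6356752.314 m) gives φ = -2.45189979°, h = 821.340 m.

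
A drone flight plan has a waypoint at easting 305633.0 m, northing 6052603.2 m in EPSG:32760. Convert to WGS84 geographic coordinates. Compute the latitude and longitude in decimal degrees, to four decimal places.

Zone 60S: λ₀ = 177°, k₀ = 0.9996, false easting 500000 m, false northing 10000000 m.
Meridian distance M = (N − FN)/k₀ = -3948976.4 m.
Inverse transverse Mercator on WGS84 gives φ = -35.65130009°, λ = 174.85299975°.

lat -35.6513°, lon 174.8530°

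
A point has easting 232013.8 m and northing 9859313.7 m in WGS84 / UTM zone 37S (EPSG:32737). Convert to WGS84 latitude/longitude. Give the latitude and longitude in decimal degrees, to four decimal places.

Zone 37S: λ₀ = 39°, k₀ = 0.9996, false easting 500000 m, false northing 10000000 m.
Meridian distance M = (N − FN)/k₀ = -140742.6 m.
Inverse transverse Mercator on WGS84 gives φ = -1.27169965°, λ = 36.59179977°.

lat -1.2717°, lon 36.5918°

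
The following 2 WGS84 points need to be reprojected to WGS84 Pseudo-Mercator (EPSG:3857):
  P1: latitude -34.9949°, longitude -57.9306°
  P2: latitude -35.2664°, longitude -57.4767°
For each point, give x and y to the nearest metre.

Web Mercator: x = R·λ, y = R·ln tan(π/4+φ/2), R = 6378137 m.
P1 (-34.9949°, -57.9306°) → (-6448804.893, -4163188.096) m.
P2 (-35.2664°, -57.4767°) → (-6398276.976, -4200143.031) m.

P1: x -6448805 m, y -4163188 m; P2: x -6398277 m, y -4200143 m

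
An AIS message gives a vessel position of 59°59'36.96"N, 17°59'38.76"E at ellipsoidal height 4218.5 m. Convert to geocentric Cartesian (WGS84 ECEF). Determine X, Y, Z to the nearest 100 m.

X 3043300 m, Y 988500 m, Z 5503800 m

WGS84: a = 6378137 m, e² = 0.006694380; N(φ) = a/√(1−e²sin²φ) = 6394207.093 m.
X = (N+h)·cosφ·cosλ = 3043322.627 m; Y = (N+h)·cosφ·sinλ = 988489.006 m; Z = (N(1−e²)+h)·sinφ = 5503773.673 m.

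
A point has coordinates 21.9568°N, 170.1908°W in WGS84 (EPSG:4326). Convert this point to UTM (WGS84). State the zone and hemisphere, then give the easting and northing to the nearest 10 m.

Zone 2N: E 583550 m, N 2428270 m

Longitude -170.1908° lies in the 6° band [-174°, -168°), giving zone 2; latitude is north of the equator, so 2N.
Zone 2 central meridian λ₀ = 6×2 − 183 = -171°; Δλ = +0.8092°.
Transverse Mercator on WGS84 with k₀ = 0.9996 gives E = 583553.596 m, N = 2428265.960 m.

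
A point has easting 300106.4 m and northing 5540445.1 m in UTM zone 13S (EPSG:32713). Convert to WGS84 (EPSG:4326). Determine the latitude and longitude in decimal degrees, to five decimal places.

lat -40.26260°, lon -107.35070°

Zone 13S: λ₀ = -105°, k₀ = 0.9996, false easting 500000 m, false northing 10000000 m.
Meridian distance M = (N − FN)/k₀ = -4461339.4 m.
Inverse transverse Mercator on WGS84 gives φ = -40.26260015°, λ = -107.35069952°.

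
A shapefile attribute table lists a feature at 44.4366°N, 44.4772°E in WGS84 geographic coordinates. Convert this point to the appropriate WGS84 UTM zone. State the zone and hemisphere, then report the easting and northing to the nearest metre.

Longitude 44.4772° lies in the 6° band [42°, 48°), giving zone 38; latitude is north of the equator, so 38N.
Zone 38 central meridian λ₀ = 6×38 − 183 = 45°; Δλ = -0.5228°.
Transverse Mercator on WGS84 with k₀ = 0.9996 gives E = 458393.550 m, N = 4920499.801 m.

Zone 38N: E 458394 m, N 4920500 m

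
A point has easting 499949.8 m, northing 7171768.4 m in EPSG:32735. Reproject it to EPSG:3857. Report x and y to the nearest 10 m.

x 3005570 m, y -2946110 m

Unproject from UTM 35S (λ₀ = 27°) → φ = -25.57150024°, λ = 26.99950019°.
Web Mercator (R = 6378137 m): x = 3005570.613 m, y = -2946105.479 m.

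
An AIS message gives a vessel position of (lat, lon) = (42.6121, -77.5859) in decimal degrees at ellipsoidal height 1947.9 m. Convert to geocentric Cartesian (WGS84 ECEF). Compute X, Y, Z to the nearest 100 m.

WGS84: a = 6378137 m, e² = 0.006694380; N(φ) = a/√(1−e²sin²φ) = 6387945.277 m.
X = (N+h)·cosφ·cosλ = 1010959.262 m; Y = (N+h)·cosφ·sinλ = -4592717.055 m; Z = (N(1−e²)+h)·sinφ = 4297206.250 m.

X 1011000 m, Y -4592700 m, Z 4297200 m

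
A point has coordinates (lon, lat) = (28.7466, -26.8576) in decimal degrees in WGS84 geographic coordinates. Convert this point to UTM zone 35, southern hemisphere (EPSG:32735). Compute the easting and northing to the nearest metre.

E 673523 m, N 7028142 m

Zone 35 central meridian λ₀ = 6×35 − 183 = 27°; Δλ = +1.7466°.
Transverse Mercator on WGS84 with k₀ = 0.9996 gives E = 673523.008 m, N = 7028141.598 m.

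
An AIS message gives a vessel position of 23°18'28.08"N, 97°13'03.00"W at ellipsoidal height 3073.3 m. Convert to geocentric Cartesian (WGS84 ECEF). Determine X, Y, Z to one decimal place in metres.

X -736671.7 m, Y -5817067.4 m, Z 2509277.3 m

WGS84: a = 6378137 m, e² = 0.006694380; N(φ) = a/√(1−e²sin²φ) = 6381481.900 m.
X = (N+h)·cosφ·cosλ = -736671.652 m; Y = (N+h)·cosφ·sinλ = -5817067.371 m; Z = (N(1−e²)+h)·sinφ = 2509277.283 m.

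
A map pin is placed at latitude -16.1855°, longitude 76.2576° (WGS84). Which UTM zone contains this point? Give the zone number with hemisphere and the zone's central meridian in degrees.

UTM zone = ⌊(λ + 180)/6⌋ + 1; 76.2576° ∈ [72°, 78°) → zone 43.
Hemisphere: S (φ < 0).
Central meridian λ₀ = 6×43 − 183 = 75°.

Zone 43S, central meridian 75°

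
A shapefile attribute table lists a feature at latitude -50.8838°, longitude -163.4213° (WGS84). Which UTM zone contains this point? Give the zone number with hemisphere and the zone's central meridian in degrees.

Zone 3S, central meridian -165°

UTM zone = ⌊(λ + 180)/6⌋ + 1; -163.4213° ∈ [-168°, -162°) → zone 3.
Hemisphere: S (φ < 0).
Central meridian λ₀ = 6×3 − 183 = -165°.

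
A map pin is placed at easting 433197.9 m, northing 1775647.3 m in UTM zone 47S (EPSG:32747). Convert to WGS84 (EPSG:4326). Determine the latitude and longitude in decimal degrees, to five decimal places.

Zone 47S: λ₀ = 99°, k₀ = 0.9996, false easting 500000 m, false northing 10000000 m.
Meridian distance M = (N − FN)/k₀ = -8227643.8 m.
Inverse transverse Mercator on WGS84 gives φ = -74.09939992°, λ = 96.81510033°.

lat -74.09940°, lon 96.81510°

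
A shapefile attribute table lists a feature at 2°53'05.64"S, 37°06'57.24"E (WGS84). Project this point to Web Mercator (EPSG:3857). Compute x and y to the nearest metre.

x 4131723 m, y -321281 m

Web Mercator is spherical with R = a = 6378137 m.
x = R·λ = 6378137 × 0.647794660 = 4131723.088 m.
y = R·ln tan(π/4 + φ/2) = 6378137 × -0.050372292 = -321281.381 m.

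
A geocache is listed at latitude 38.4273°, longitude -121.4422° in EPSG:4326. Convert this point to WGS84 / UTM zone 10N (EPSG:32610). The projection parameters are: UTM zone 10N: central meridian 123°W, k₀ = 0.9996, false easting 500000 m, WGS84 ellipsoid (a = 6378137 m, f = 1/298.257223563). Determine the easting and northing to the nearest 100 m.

E 636000 m, N 4254400 m

Zone 10 central meridian λ₀ = 6×10 − 183 = -123°; Δλ = +1.5578°.
Transverse Mercator on WGS84 with k₀ = 0.9996 gives E = 635977.123 m, N = 4254375.627 m.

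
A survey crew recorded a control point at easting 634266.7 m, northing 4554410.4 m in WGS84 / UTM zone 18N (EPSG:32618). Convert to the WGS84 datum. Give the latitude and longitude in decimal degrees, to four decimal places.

Zone 18N: λ₀ = -75°, k₀ = 0.9996, false easting 500000 m.
Meridian distance M = (N − FN)/k₀ = 4556232.9 m.
Inverse transverse Mercator on WGS84 gives φ = 41.12990045°, λ = -73.40040031°.

lat 41.1299°, lon -73.4004°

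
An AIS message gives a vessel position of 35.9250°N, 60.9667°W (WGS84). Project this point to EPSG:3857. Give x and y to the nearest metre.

Web Mercator is spherical with R = a = 6378137 m.
x = R·λ = 6378137 × -1.064069649 = -6786781.999 m.
y = R·ln tan(π/4 + φ/2) = 6378137 × 0.672658237 = 4290306.389 m.

x -6786782 m, y 4290306 m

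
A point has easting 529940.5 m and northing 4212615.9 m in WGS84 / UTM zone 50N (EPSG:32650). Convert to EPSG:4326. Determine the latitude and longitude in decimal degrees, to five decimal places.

Zone 50N: λ₀ = 117°, k₀ = 0.9996, false easting 500000 m.
Meridian distance M = (N − FN)/k₀ = 4214301.6 m.
Inverse transverse Mercator on WGS84 gives φ = 38.06079984°, λ = 117.34129984°.

lat 38.06080°, lon 117.34130°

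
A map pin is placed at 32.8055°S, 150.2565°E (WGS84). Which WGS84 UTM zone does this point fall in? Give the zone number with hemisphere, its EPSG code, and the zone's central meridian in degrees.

Zone 56S (EPSG:32756), central meridian 153°

UTM zone = ⌊(λ + 180)/6⌋ + 1; 150.2565° ∈ [150°, 156°) → zone 56.
Hemisphere: S (φ < 0).
Central meridian λ₀ = 6×56 − 183 = 153°.
EPSG code: 32756.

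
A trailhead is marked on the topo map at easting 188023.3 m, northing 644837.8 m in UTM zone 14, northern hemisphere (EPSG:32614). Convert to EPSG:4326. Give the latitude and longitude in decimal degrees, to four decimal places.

lat 5.8268°, lon -101.8170°

Zone 14N: λ₀ = -99°, k₀ = 0.9996, false easting 500000 m.
Meridian distance M = (N − FN)/k₀ = 645095.8 m.
Inverse transverse Mercator on WGS84 gives φ = 5.82680001°, λ = -101.81699974°.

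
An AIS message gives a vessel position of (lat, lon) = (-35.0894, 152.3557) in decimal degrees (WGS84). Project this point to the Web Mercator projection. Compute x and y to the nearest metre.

Web Mercator is spherical with R = a = 6378137 m.
x = R·λ = 6378137 × 2.659108599 = 16960158.943 m.
y = R·ln tan(π/4 + φ/2) = 6378137 × -0.654742426 = -4176036.893 m.

x 16960159 m, y -4176037 m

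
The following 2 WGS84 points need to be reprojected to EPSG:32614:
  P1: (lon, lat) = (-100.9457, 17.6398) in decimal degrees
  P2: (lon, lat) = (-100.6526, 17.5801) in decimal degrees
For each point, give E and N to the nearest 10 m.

P1: E 293580 m, N 1951400 m; P2: E 324620 m, N 1944490 m

UTM zone 14N: λ₀ = -99°, k₀ = 0.9996.
P1 (17.6398°, -100.9457°) → (293576.353, 1951397.554) m.
P2 (17.5801°, -100.6526°) → (324622.032, 1944494.516) m.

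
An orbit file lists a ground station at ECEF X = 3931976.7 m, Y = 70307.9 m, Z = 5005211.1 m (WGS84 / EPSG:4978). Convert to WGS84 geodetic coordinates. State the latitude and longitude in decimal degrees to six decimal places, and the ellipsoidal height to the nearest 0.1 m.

lat 52.030000°, lon 1.024400°, h 448.2 m

λ = atan2(Y, X) = 1.02439994°; p = √(X²+Y²) = 3932605.2 m.
Bowring's method on WGS84 (a = 6378137 m, b = 6356752.314 m) gives φ = 52.03000038°, h = 448.188 m.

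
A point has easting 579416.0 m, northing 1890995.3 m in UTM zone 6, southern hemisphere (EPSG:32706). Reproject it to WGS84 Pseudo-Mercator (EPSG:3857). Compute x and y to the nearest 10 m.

x -16092030 m, y -12147090 m

Unproject from UTM 6S (λ₀ = -147°) → φ = -73.06189967°, λ = -144.55720110°.
Web Mercator (R = 6378137 m): x = -16092034.017 m, y = -12147087.741 m.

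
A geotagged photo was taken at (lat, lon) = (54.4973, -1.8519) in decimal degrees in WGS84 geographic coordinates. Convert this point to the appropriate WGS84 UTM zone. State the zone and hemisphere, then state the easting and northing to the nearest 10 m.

Longitude -1.8519° lies in the 6° band [-6°, 0°), giving zone 30; latitude is north of the equator, so 30N.
Zone 30 central meridian λ₀ = 6×30 − 183 = -3°; Δλ = +1.1481°.
Transverse Mercator on WGS84 with k₀ = 0.9996 gives E = 574355.998 m, N = 6039460.310 m.

Zone 30N: E 574360 m, N 6039460 m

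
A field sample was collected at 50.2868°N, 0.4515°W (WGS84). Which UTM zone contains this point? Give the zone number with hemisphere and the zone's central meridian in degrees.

Zone 30N, central meridian -3°

UTM zone = ⌊(λ + 180)/6⌋ + 1; -0.4515° ∈ [-6°, 0°) → zone 30.
Hemisphere: N (φ ≥ 0).
Central meridian λ₀ = 6×30 − 183 = -3°.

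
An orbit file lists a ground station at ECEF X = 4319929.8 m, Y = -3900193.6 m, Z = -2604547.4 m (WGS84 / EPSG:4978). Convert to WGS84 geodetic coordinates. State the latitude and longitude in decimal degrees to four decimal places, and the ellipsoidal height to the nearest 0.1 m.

lat -24.2528°, lon -42.0769°, h 1728.0 m

λ = atan2(Y, X) = -42.07689983°; p = √(X²+Y²) = 5820077.6 m.
Bowring's method on WGS84 (a = 6378137 m, b = 6356752.314 m) gives φ = -24.25280005°, h = 1727.951 m.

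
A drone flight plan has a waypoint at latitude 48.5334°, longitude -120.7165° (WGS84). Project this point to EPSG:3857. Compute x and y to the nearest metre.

x -13438099 m, y 6196057 m

Web Mercator is spherical with R = a = 6378137 m.
x = R·λ = 6378137 × -2.106900386 = -13438099.310 m.
y = R·ln tan(π/4 + φ/2) = 6378137 × 0.971452452 = 6196056.825 m.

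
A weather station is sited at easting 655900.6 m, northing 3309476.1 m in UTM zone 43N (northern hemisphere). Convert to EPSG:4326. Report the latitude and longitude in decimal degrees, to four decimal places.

lat 29.9061°, lon 76.6148°

Zone 43N: λ₀ = 75°, k₀ = 0.9996, false easting 500000 m.
Meridian distance M = (N − FN)/k₀ = 3310800.4 m.
Inverse transverse Mercator on WGS84 gives φ = 29.90610028°, λ = 76.61480008°.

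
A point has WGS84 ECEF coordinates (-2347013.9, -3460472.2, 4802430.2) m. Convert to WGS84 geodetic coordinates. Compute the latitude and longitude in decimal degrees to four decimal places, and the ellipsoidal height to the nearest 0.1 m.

λ = atan2(Y, X) = -124.14650003°; p = √(X²+Y²) = 4181308.7 m.
Bowring's method on WGS84 (a = 6378137 m, b = 6356752.314 m) gives φ = 49.14550011°, h = 1680.553 m.

lat 49.1455°, lon -124.1465°, h 1680.6 m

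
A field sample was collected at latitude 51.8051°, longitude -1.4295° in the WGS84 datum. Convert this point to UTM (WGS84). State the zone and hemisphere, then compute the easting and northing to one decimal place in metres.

Longitude -1.4295° lies in the 6° band [-6°, 0°), giving zone 30; latitude is north of the equator, so 30N.
Zone 30 central meridian λ₀ = 6×30 − 183 = -3°; Δλ = +1.5705°.
Transverse Mercator on WGS84 with k₀ = 0.9996 gives E = 608280.094 m, N = 5740527.664 m.

Zone 30N: E 608280.1 m, N 5740527.7 m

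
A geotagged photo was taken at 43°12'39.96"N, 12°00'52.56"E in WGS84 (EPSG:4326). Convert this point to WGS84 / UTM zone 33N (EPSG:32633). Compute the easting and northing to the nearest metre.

Zone 33 central meridian λ₀ = 6×33 − 183 = 15°; Δλ = -2.9854°.
Transverse Mercator on WGS84 with k₀ = 0.9996 gives E = 257492.649 m, N = 4788585.371 m.

E 257493 m, N 4788585 m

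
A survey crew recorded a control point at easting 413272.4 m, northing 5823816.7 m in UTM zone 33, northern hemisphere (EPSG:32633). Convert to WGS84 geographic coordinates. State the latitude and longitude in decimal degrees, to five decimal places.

Zone 33N: λ₀ = 15°, k₀ = 0.9996, false easting 500000 m.
Meridian distance M = (N − FN)/k₀ = 5826147.2 m.
Inverse transverse Mercator on WGS84 gives φ = 52.55750010°, λ = 13.72069996°.

lat 52.55750°, lon 13.72070°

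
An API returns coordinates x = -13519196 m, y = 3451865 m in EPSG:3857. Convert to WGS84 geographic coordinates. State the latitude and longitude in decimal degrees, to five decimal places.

lat 29.59710°, lon -121.44500°

R = 6378137 m. λ = x/R = -121.44500396°.
φ = 2·arctan(exp(y/R)) − 90° = 2·arctan(1.71807) − 90° = 29.59709824°.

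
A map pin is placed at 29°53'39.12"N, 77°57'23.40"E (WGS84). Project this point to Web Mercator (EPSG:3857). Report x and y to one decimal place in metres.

Web Mercator is spherical with R = a = 6378137 m.
x = R·λ = 6378137 × 1.360597598 = 8678077.884 m.
y = R·ln tan(π/4 + φ/2) = 6378137 × 0.547175057 = 3489957.476 m.

x 8678077.9 m, y 3489957.5 m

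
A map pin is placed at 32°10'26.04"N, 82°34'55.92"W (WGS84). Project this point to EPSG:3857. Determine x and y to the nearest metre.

x -9193008 m, y 3786159 m

Web Mercator is spherical with R = a = 6378137 m.
x = R·λ = 6378137 × -1.441331294 = -9193008.453 m.
y = R·ln tan(π/4 + φ/2) = 6378137 × 0.593615254 = 3786159.413 m.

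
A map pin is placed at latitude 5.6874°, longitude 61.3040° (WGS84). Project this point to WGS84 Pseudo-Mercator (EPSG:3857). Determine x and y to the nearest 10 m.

x 6824330 m, y 634160 m

Web Mercator is spherical with R = a = 6378137 m.
x = R·λ = 6378137 × 1.069956645 = 6824330.064 m.
y = R·ln tan(π/4 + φ/2) = 6378137 × 0.099427272 = 634160.760 m.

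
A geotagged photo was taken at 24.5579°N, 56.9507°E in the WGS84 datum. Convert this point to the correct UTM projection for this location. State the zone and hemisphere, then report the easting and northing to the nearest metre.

Longitude 56.9507° lies in the 6° band [54°, 60°), giving zone 40; latitude is north of the equator, so 40N.
Zone 40 central meridian λ₀ = 6×40 − 183 = 57°; Δλ = -0.0493°.
Transverse Mercator on WGS84 with k₀ = 0.9996 gives E = 495007.498 m, N = 2715996.984 m.

Zone 40N: E 495007 m, N 2715997 m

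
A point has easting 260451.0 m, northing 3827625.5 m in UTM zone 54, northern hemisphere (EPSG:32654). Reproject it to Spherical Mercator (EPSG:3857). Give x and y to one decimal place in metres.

x 15405393.0 m, y 4104584.5 m

Unproject from UTM 54N (λ₀ = 141°) → φ = 34.56250038°, λ = 138.38900031°.
Web Mercator (R = 6378137 m): x = 15405393.046 m, y = 4104584.496 m.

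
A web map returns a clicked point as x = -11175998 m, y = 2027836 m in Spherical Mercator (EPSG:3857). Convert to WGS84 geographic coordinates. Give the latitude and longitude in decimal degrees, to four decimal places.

lat 17.9170°, lon -100.3957°

R = 6378137 m. λ = x/R = -100.39569819°.
φ = 2·arctan(exp(y/R)) − 90° = 2·arctan(1.37429) − 90° = 17.91700151°.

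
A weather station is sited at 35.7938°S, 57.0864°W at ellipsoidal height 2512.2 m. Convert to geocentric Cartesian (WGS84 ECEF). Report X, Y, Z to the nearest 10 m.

X 2815460 m, Y -4349780 m, Z -3711130 m

WGS84: a = 6378137 m, e² = 0.006694380; N(φ) = a/√(1−e²sin²φ) = 6385452.423 m.
X = (N+h)·cosφ·cosλ = 2815464.524 m; Y = (N+h)·cosφ·sinλ = -4349781.270 m; Z = (N(1−e²)+h)·sinφ = -3711127.042 m.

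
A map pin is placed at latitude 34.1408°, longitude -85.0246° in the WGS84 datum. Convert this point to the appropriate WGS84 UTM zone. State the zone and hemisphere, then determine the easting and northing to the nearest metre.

Longitude -85.0246° lies in the 6° band [-90°, -84°), giving zone 16; latitude is north of the equator, so 16N.
Zone 16 central meridian λ₀ = 6×16 − 183 = -87°; Δλ = +1.9754°.
Transverse Mercator on WGS84 with k₀ = 0.9996 gives E = 682135.836 m, N = 3779530.328 m.

Zone 16N: E 682136 m, N 3779530 m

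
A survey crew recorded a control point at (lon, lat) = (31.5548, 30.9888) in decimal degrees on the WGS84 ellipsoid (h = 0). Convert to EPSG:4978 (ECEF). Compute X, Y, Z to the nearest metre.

X 4663448 m, Y 2863903 m, Z 3264829 m

WGS84: a = 6378137 m, e² = 0.006694380; N(φ) = a/√(1−e²sin²φ) = 6383803.942 m.
X = (N+h)·cosφ·cosλ = 4663447.632 m; Y = (N+h)·cosφ·sinλ = 2863903.251 m; Z = (N(1−e²)+h)·sinφ = 3264829.078 m.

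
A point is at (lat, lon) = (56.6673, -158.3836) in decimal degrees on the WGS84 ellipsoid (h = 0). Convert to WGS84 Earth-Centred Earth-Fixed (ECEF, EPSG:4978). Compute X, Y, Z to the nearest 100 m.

X -3265900 m, Y -1294200 m, Z 5305600 m

WGS84: a = 6378137 m, e² = 0.006694380; N(φ) = a/√(1−e²sin²φ) = 6393091.990 m.
X = (N+h)·cosφ·cosλ = -3265936.732 m; Y = (N+h)·cosφ·sinλ = -1294157.314 m; Z = (N(1−e²)+h)·sinφ = 5305631.978 m.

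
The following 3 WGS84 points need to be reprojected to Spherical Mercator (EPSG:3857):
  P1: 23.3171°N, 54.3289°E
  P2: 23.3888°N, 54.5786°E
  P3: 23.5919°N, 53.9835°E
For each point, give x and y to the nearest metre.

Web Mercator: x = R·λ, y = R·ln tan(π/4+φ/2), R = 6378137 m.
P1 (23.3171°, 54.3289°) → (6047865.483, 2670411.830) m.
P2 (23.3888°, 54.5786°) → (6075661.960, 2679105.630) m.
P3 (23.5919°, 53.9835°) → (6009415.731, 2703757.613) m.

P1: x 6047865 m, y 2670412 m; P2: x 6075662 m, y 2679106 m; P3: x 6009416 m, y 2703758 m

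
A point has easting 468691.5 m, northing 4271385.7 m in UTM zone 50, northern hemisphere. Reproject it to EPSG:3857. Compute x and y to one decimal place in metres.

Unproject from UTM 50N (λ₀ = 117°) → φ = 38.59040004°, λ = 116.64049956°.
Web Mercator (R = 6378137 m): x = 12984361.017 m, y = 4663168.570 m.

x 12984361.0 m, y 4663168.6 m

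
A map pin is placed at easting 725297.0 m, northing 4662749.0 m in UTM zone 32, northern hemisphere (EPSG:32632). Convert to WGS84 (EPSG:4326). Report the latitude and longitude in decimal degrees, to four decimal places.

lat 42.0845°, lon 11.7239°

Zone 32N: λ₀ = 9°, k₀ = 0.9996, false easting 500000 m.
Meridian distance M = (N − FN)/k₀ = 4664614.8 m.
Inverse transverse Mercator on WGS84 gives φ = 42.08449993°, λ = 11.72390011°.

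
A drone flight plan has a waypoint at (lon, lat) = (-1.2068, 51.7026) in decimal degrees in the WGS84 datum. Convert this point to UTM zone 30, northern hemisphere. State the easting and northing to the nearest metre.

Zone 30 central meridian λ₀ = 6×30 − 183 = -3°; Δλ = +1.7932°.
Transverse Mercator on WGS84 with k₀ = 0.9996 gives E = 623913.586 m, N = 5729483.395 m.

E 623914 m, N 5729483 m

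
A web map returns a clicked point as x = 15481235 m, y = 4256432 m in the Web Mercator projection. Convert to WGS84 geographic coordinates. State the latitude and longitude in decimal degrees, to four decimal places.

R = 6378137 m. λ = x/R = 139.07030018°.
φ = 2·arctan(exp(y/R)) − 90° = 2·arctan(1.94906) − 90° = 35.67819960°.

lat 35.6782°, lon 139.0703°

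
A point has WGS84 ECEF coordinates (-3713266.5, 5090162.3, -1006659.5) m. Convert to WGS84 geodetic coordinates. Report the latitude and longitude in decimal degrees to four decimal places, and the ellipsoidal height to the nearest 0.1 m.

lat -9.1376°, lon 126.1107°, h 2951.5 m

λ = atan2(Y, X) = 126.11070033°; p = √(X²+Y²) = 6300642.9 m.
Bowring's method on WGS84 (a = 6378137 m, b = 6356752.314 m) gives φ = -9.13759964°, h = 2951.470 m.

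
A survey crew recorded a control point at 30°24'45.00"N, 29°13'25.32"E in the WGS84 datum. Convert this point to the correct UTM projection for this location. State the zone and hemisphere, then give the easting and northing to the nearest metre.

Longitude 29.2237° lies in the 6° band [24°, 30°), giving zone 35; latitude is north of the equator, so 35N.
Zone 35 central meridian λ₀ = 6×35 − 183 = 27°; Δλ = +2.2237°.
Transverse Mercator on WGS84 with k₀ = 0.9996 gives E = 713604.513 m, N = 3366594.130 m.

Zone 35N: E 713605 m, N 3366594 m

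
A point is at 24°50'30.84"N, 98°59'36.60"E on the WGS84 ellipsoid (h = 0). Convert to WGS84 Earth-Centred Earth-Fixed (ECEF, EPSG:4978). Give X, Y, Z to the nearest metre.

WGS84: a = 6378137 m, e² = 0.006694380; N(φ) = a/√(1−e²sin²φ) = 6381908.354 m.
X = (N+h)·cosφ·cosλ = -905324.618 m; Y = (N+h)·cosφ·sinλ = 5720194.602 m; Z = (N(1−e²)+h)·sinφ = 2663192.097 m.

X -905325 m, Y 5720195 m, Z 2663192 m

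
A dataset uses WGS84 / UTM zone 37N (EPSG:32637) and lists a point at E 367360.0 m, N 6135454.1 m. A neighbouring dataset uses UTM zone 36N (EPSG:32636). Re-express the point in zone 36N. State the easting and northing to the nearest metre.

E 747769 m, N 6140418 m

UTM 37N → geographic: φ = 55.34749984°, λ = 36.90820056°.
UTM 36N (λ₀ = 33°) forward: E = 747768.639 m, N = 6140417.744 m.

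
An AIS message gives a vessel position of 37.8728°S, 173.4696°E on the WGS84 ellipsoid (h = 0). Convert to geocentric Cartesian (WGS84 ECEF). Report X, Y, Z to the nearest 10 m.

WGS84: a = 6378137 m, e² = 0.006694380; N(φ) = a/√(1−e²sin²φ) = 6386198.338 m.
X = (N+h)·cosφ·cosλ = -5008400.773 m; Y = (N+h)·cosφ·sinλ = 573327.205 m; Z = (N(1−e²)+h)·sinφ = -3894308.721 m.

X -5008400 m, Y 573330 m, Z -3894310 m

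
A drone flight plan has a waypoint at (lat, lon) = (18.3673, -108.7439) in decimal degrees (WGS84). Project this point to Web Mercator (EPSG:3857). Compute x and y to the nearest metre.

Web Mercator is spherical with R = a = 6378137 m.
x = R·λ = 6378137 × -1.897939096 = -12105315.575 m.
y = R·ln tan(π/4 + φ/2) = 6378137 × 0.326205833 = 2080585.495 m.

x -12105316 m, y 2080585 m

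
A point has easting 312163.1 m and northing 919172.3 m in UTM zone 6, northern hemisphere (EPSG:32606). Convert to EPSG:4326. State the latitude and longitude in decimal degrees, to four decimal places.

Zone 6N: λ₀ = -147°, k₀ = 0.9996, false easting 500000 m.
Meridian distance M = (N − FN)/k₀ = 919540.1 m.
Inverse transverse Mercator on WGS84 gives φ = 8.31179967°, λ = -148.70559977°.

lat 8.3118°, lon -148.7056°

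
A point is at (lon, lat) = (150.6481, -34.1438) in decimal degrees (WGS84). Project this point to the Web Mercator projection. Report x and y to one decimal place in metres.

Web Mercator is spherical with R = a = 6378137 m.
x = R·λ = 6378137 × 2.629305357 = 16770069.781 m.
y = R·ln tan(π/4 + φ/2) = 6378137 × -0.634688034 = -4048127.235 m.

x 16770069.8 m, y -4048127.2 m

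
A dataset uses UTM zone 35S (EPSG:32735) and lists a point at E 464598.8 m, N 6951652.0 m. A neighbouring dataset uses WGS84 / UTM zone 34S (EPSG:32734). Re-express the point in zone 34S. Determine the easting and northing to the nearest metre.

E 1057439 m, N 6938980 m

UTM 35S → geographic: φ = -27.55850023°, λ = 26.64140048°.
UTM 34S (λ₀ = 21°) forward: E = 1057439.386 m, N = 6938979.880 m.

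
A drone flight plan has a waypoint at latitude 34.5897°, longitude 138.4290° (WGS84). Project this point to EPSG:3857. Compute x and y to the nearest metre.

x 15409846 m, y 4108262 m

Web Mercator is spherical with R = a = 6378137 m.
x = R·λ = 6378137 × 2.416041830 = 15409845.791 m.
y = R·ln tan(π/4 + φ/2) = 6378137 × 0.644116278 = 4108261.866 m.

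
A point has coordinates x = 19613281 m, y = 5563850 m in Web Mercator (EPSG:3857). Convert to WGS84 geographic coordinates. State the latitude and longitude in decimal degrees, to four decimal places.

R = 6378137 m. λ = x/R = 176.18910094°.
φ = 2·arctan(exp(y/R)) − 90° = 2·arctan(2.39248) − 90° = 44.63249684°.

lat 44.6325°, lon 176.1891°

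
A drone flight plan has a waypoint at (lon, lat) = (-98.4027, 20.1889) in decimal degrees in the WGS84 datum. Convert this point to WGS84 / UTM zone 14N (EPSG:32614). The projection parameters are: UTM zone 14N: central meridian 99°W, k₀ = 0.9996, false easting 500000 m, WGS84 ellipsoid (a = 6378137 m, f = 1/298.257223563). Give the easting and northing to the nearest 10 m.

Zone 14 central meridian λ₀ = 6×14 − 183 = -99°; Δλ = +0.5973°.
Transverse Mercator on WGS84 with k₀ = 0.9996 gives E = 562406.699 m, N = 2232497.472 m.

E 562410 m, N 2232500 m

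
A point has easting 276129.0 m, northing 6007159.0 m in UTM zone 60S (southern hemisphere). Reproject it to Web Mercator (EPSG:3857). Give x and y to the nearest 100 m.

x 19426900 m, y -4308100 m

Unproject from UTM 60S (λ₀ = 177°) → φ = -36.05439956°, λ = 174.51460006°.
Web Mercator (R = 6378137 m): x = 19426876.415 m, y = -4308109.252 m.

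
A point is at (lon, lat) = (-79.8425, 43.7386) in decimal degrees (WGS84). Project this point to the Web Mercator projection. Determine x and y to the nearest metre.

Web Mercator is spherical with R = a = 6378137 m.
x = R·λ = 6378137 × -1.393514508 = -8888026.444 m.
y = R·ln tan(π/4 + φ/2) = 6378137 × 0.850574179 = 5425078.642 m.

x -8888026 m, y 5425079 m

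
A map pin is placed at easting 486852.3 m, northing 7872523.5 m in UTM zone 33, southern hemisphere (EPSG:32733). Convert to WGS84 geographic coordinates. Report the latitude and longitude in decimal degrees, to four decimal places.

Zone 33S: λ₀ = 15°, k₀ = 0.9996, false easting 500000 m, false northing 10000000 m.
Meridian distance M = (N − FN)/k₀ = -2128327.8 m.
Inverse transverse Mercator on WGS84 gives φ = -19.24079984°, λ = 14.87490013°.

lat -19.2408°, lon 14.8749°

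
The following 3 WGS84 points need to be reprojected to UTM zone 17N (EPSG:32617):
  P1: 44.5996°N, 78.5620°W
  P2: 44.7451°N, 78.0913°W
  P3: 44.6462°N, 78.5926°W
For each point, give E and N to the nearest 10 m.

UTM zone 17N: λ₀ = -81°, k₀ = 0.9996.
P1 (44.5996°, -78.5620°) → (693486.163, 4941363.897) m.
P2 (44.7451°, -78.0913°) → (730265.249, 4958751.180) m.
P3 (44.6462°, -78.5926°) → (690904.776, 4946468.144) m.

P1: E 693490 m, N 4941360 m; P2: E 730270 m, N 4958750 m; P3: E 690900 m, N 4946470 m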